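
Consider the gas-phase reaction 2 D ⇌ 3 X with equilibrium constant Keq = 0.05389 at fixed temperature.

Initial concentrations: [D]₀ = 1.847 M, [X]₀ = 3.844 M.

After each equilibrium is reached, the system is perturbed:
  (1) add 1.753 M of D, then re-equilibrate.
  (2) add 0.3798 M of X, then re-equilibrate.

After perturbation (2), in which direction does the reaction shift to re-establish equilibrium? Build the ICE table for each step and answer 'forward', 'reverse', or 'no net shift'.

Direction: reverse

Q₀ = 16.65 vs Keq = 0.05389 ⇒ Q>K, reverse
Step 1:
                    D           X
  Initial       1.847       3.844
  Change         1.95      -2.925
  Equil         3.797      0.9193
  solve Keq expr → x = -0.9749; check Q = 0.05389
Then add 1.753 M of D.
Step 2:
                    D           X
  Initial        5.55      0.9193
  Change      -0.1611      0.2417
  Equil         5.389       1.161
  solve Keq expr → x = 0.08057; check Q = 0.05389
Then add 0.3798 M of X.
Step 3:
                    D           X
  Initial       5.389       1.541
  Change       0.2312     -0.3468
  Equil          5.62       1.194
  solve Keq expr → x = -0.1156; check Q = 0.05389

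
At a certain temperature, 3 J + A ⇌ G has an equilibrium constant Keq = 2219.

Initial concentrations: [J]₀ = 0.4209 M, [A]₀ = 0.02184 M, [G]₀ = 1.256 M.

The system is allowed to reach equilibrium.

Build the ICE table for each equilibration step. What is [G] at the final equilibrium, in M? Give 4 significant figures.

[G]_eq = 1.268 M

Q₀ = 771.3 vs Keq = 2219 ⇒ Q<K, forward
Step 1:
                   J          A          G
  init        0.4209    0.02184      1.256
  Δ         -0.03556   -0.01185    0.01185
  eq          0.3853   0.009986      1.268
  solve Keq expr → x = 0.01185; check Q = 2219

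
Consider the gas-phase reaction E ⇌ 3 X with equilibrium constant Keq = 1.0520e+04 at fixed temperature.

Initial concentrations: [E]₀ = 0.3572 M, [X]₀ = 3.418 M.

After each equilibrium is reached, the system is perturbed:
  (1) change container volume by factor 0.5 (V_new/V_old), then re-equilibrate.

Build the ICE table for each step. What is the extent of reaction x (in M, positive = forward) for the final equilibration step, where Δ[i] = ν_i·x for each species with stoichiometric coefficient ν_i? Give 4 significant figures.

x = -0.04755 M

Q₀ = 111.8 vs Keq = 1.0520e+04 ⇒ Q<K, forward
Step 1:
                   E          X
  Initial     0.3572      3.418
  Change     -0.3487      1.046
  Equil     0.008457      4.464
  solve Keq expr → x = 0.3487; check Q = 1.0520e+04
Then change container volume by factor 0.5 (V_new/V_old).
Step 2:
                   E          X
  Initial    0.01691      8.928
  Change     0.04755    -0.1427
  Equil      0.06447      8.786
  solve Keq expr → x = -0.04755; check Q = 1.0520e+04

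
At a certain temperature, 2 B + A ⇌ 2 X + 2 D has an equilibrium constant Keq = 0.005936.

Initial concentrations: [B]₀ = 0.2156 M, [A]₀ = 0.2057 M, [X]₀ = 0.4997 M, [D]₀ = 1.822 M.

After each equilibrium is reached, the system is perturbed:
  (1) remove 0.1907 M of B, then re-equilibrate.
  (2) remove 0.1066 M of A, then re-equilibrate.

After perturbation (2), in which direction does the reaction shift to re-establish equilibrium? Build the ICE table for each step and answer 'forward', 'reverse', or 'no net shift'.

Q₀ = 86.69 vs Keq = 0.005936 ⇒ Q>K, reverse
Step 1:
                   B          A          X          D
  Initial     0.2156     0.2057     0.4997      1.822
  Change      0.4735     0.2368    -0.4735    -0.4735
  Equil       0.6891     0.4425    0.02619      1.348
  solve Keq expr → x = -0.2368; check Q = 0.005936
Then remove 0.1907 M of B.
Step 2:
                   B          A          X          D
  Initial     0.4984     0.4425    0.02619      1.348
  Change    0.006817   0.003408  -0.006817  -0.006817
  Equil       0.5052     0.4459    0.01937      1.342
  solve Keq expr → x = -0.003408; check Q = 0.005936
Then remove 0.1066 M of A.
Step 3:
                   B          A          X          D
  Initial     0.5052     0.3393    0.01937      1.342
  Change    0.002337   0.001168  -0.002337  -0.002337
  Equil       0.5076     0.3404    0.01704      1.339
  solve Keq expr → x = -0.001168; check Q = 0.005936

Direction: reverse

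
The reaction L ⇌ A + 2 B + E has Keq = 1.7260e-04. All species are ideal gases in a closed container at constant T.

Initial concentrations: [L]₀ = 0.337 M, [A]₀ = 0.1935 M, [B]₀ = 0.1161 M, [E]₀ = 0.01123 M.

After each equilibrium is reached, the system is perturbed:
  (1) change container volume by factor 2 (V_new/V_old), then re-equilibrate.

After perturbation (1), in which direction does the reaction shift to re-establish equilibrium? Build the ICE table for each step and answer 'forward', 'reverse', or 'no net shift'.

Direction: forward

Q₀ = 8.6915e-05 vs Keq = 1.7260e-04 ⇒ Q<K, forward
Step 1:
                   L          A          B          E
  Initial      0.337     0.1935     0.1161    0.01123
  Change   -0.006132   0.006132    0.01226   0.006132
  Equil       0.3309     0.1996     0.1284    0.01736
  solve Keq expr → x = 0.006132; check Q = 1.7260e-04
Then change container volume by factor 2 (V_new/V_old).
Step 2:
                   L          A          B          E
  Initial     0.1654    0.09982    0.06418   0.008681
  Change    -0.01575    0.01575    0.03149    0.01575
  Equil       0.1497     0.1156    0.09567    0.02443
  solve Keq expr → x = 0.01575; check Q = 1.7260e-04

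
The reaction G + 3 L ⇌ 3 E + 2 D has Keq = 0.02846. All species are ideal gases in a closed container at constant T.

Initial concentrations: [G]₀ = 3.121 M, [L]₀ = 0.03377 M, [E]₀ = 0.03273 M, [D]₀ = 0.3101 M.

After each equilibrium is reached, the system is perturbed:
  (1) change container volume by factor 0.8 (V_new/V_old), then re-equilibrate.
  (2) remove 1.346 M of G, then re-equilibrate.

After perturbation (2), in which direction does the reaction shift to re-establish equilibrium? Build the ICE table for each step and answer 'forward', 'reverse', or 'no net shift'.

Direction: reverse

Q₀ = 0.02805 vs Keq = 0.02846 ⇒ Q<K, forward
Step 1:
                    G           L           E           D
  Initial       3.121     0.03377     0.03273      0.3101
  Change  -2.6070e-05 -7.8211e-05  7.8211e-05  5.2141e-05
  Equil         3.121     0.03369     0.03281      0.3102
  solve Keq expr → x = 2.6070e-05; check Q = 0.02846
Then change container volume by factor 0.8 (V_new/V_old).
Step 2:
                    G           L           E           D
  Initial       3.901     0.04211     0.04101      0.3877
  Change   5.0241e-04    0.001507   -0.001507   -0.001005
  Equil         3.902     0.04362      0.0395      0.3867
  solve Keq expr → x = -5.0241e-04; check Q = 0.02846
Then remove 1.346 M of G.
Step 3:
                    G           L           E           D
  Initial       2.556     0.04362      0.0395      0.3867
  Change   9.4634e-04    0.002839   -0.002839   -0.001893
  Equil         2.557     0.04646     0.03666      0.3848
  solve Keq expr → x = -9.4634e-04; check Q = 0.02846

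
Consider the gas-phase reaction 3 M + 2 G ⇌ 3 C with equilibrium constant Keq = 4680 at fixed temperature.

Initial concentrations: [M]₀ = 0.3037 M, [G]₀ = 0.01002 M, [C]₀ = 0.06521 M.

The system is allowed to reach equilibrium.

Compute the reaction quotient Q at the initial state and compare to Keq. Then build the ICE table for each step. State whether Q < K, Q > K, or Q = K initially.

Q₀ = 98.6; Q < K (proceeds forward)

Q₀ = 98.6 vs Keq = 4680 ⇒ Q<K, forward
Step 1:
                    M           G           C
  Initial      0.3037     0.01002     0.06521
  Change     -0.01204   -0.008027     0.01204
  Equil        0.2917    0.001993     0.07725
  solve Keq expr → x = 0.004014; check Q = 4680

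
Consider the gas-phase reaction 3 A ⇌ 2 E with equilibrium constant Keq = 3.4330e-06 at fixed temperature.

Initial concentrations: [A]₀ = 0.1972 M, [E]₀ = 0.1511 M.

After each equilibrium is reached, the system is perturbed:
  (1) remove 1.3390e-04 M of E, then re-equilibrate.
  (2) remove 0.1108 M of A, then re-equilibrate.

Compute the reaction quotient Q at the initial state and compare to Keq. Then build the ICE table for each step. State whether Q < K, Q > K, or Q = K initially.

Q₀ = 2.977; Q > K (proceeds reverse)

Q₀ = 2.977 vs Keq = 3.4330e-06 ⇒ Q>K, reverse
Step 1:
                    A           E
  Initial      0.1972      0.1511
  Change       0.2259     -0.1506
  Equil        0.4231  5.0989e-04
  solve Keq expr → x = -0.0753; check Q = 3.4330e-06
Then remove 1.3390e-04 M of E.
Step 2:
                    A           E
  Initial      0.4231  3.7599e-04
  Change  -2.0031e-04  1.3354e-04
  Equil        0.4229  5.0953e-04
  solve Keq expr → x = 6.6769e-05; check Q = 3.4330e-06
Then remove 0.1108 M of A.
Step 3:
                    A           E
  Initial      0.3121  5.0953e-04
  Change   2.7910e-04 -1.8606e-04
  Equil        0.3124  3.2347e-04
  solve Keq expr → x = -9.3032e-05; check Q = 3.4330e-06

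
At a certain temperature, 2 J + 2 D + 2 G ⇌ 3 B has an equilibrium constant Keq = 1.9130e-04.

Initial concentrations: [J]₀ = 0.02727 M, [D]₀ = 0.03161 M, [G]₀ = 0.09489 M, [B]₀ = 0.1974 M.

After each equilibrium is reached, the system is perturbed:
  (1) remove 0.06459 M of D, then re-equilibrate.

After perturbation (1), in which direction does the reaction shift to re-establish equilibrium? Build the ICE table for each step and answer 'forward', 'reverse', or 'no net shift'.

Direction: reverse

Q₀ = 1.1497e+06 vs Keq = 1.9130e-04 ⇒ Q>K, reverse
Step 1:
                    J           D           G           B
  I           0.02727     0.03161     0.09489      0.1974
  C            0.1304      0.1304      0.1304     -0.1956
  E            0.1576       0.162      0.2253     0.00185
  solve Keq expr → x = -0.06518; check Q = 1.9130e-04
Then remove 0.06459 M of D.
Step 2:
                    J           D           G           B
  I            0.1576     0.09739      0.2253     0.00185
  C        3.5037e-04  3.5037e-04  3.5037e-04 -5.2556e-04
  E             0.158     0.09774      0.2256    0.001324
  solve Keq expr → x = -1.7519e-04; check Q = 1.9130e-04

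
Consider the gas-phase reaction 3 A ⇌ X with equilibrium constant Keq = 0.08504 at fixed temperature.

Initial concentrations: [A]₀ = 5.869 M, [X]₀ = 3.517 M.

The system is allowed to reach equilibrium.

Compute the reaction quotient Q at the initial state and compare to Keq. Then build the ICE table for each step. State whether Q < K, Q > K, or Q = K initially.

Q₀ = 0.0174 vs Keq = 0.08504 ⇒ Q<K, forward
Step 1:
                   A          X
  init         5.869      3.517
  Δ           -2.187     0.7289
  eq           3.682      4.246
  solve Keq expr → x = 0.7289; check Q = 0.08504

Q₀ = 0.0174; Q < K (proceeds forward)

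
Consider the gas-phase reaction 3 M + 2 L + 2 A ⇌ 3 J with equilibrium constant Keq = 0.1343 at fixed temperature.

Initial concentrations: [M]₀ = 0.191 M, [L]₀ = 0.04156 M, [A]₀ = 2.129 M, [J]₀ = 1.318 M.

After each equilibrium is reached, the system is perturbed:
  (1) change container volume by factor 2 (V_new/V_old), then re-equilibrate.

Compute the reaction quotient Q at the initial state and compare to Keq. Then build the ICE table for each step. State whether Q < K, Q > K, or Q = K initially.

Q₀ = 4.1970e+04 vs Keq = 0.1343 ⇒ Q>K, reverse
Step 1:
                   M          L          A          J
  init         0.191    0.04156      2.129      1.318
  Δ           0.7313     0.4875     0.4875    -0.7313
  eq          0.9223     0.5291      2.617     0.5867
  solve Keq expr → x = -0.2438; check Q = 0.1343
Then change container volume by factor 2 (V_new/V_old).
Step 2:
                   M          L          A          J
  init        0.4612     0.2645      1.308     0.2933
  Δ           0.1146    0.07639    0.07639    -0.1146
  eq          0.5757     0.3409      1.385     0.1788
  solve Keq expr → x = -0.0382; check Q = 0.1343

Q₀ = 4.1970e+04; Q > K (proceeds reverse)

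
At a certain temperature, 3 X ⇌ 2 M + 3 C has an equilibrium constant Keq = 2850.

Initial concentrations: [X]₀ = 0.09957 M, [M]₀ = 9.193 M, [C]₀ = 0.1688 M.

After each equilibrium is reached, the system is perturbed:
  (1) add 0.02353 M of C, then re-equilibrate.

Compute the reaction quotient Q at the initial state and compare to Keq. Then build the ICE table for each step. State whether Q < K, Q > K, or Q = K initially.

Q₀ = 411.8; Q < K (proceeds forward)

Q₀ = 411.8 vs Keq = 2850 ⇒ Q<K, forward
Step 1:
                   X          M          C
  Initial    0.09957      9.193     0.1688
  Change    -0.03605    0.02404    0.03605
  Equil      0.06352      9.217     0.2049
  solve Keq expr → x = 0.01202; check Q = 2850
Then add 0.02353 M of C.
Step 2:
                   X          M          C
  Initial    0.06352      9.217     0.2284
  Change    0.005555  -0.003703  -0.005555
  Equil      0.06907      9.213     0.2228
  solve Keq expr → x = -0.001852; check Q = 2850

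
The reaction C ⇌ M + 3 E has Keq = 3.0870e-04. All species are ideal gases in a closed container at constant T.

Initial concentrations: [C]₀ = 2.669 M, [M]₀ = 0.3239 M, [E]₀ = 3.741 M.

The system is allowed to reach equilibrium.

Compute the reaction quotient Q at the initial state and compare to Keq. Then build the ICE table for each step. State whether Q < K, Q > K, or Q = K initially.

Q₀ = 6.354; Q > K (proceeds reverse)

Q₀ = 6.354 vs Keq = 3.0870e-04 ⇒ Q>K, reverse
Step 1:
                  C         M         E
  init        2.669    0.3239     3.741
  Δ          0.3239   -0.3239   -0.9716
  eq          2.993 4.3496e-05     2.769
  solve Keq expr → x = -0.3239; check Q = 3.0870e-04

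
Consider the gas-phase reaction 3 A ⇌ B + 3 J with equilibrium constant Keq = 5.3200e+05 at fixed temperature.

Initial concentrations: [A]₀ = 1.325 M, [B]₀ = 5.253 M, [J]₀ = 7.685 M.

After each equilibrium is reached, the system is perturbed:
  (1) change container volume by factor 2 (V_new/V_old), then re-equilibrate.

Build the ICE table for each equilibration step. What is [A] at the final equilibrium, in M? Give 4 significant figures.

[A]_eq = 0.07722 M

Q₀ = 1025 vs Keq = 5.3200e+05 ⇒ Q<K, forward
Step 1:
                    A           B           J
  init          1.325       5.253       7.685
  Δ            -1.131      0.3771       1.131
  eq           0.1936        5.63       8.816
  solve Keq expr → x = 0.3771; check Q = 5.3200e+05
Then change container volume by factor 2 (V_new/V_old).
Step 2:
                    A           B           J
  init        0.09678       2.815       4.408
  Δ          -0.01957    0.006522     0.01957
  eq          0.07722       2.822       4.428
  solve Keq expr → x = 0.006522; check Q = 5.3200e+05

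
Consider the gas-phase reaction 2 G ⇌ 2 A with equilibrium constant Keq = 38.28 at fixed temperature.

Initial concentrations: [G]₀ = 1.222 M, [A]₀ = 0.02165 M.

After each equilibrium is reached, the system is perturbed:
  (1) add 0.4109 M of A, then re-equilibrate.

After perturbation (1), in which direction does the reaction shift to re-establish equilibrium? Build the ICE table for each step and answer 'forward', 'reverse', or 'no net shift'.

Direction: reverse

Q₀ = 3.1389e-04 vs Keq = 38.28 ⇒ Q<K, forward
Step 1:
                    G           A
  I             1.222     0.02165
  C            -1.049       1.049
  E             0.173       1.071
  solve Keq expr → x = 0.5245; check Q = 38.28
Then add 0.4109 M of A.
Step 2:
                    G           A
  I             0.173       1.482
  C           0.05717    -0.05717
  E            0.2302       1.424
  solve Keq expr → x = -0.02859; check Q = 38.28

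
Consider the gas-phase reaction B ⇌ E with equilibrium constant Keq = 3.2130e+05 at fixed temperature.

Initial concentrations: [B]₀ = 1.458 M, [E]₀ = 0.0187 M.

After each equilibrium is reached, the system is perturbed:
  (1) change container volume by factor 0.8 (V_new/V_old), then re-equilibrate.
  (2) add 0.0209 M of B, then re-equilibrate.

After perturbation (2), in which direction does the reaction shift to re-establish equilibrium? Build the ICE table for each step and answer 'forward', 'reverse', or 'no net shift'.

Direction: forward

Q₀ = 0.01283 vs Keq = 3.2130e+05 ⇒ Q<K, forward
Step 1:
                   B          E
  I            1.458     0.0187
  C           -1.458      1.458
  E       4.5960e-06      1.477
  solve Keq expr → x = 1.458; check Q = 3.2130e+05
Then change container volume by factor 0.8 (V_new/V_old).
Step 2:
                   B          E
  I       5.7450e-06      1.846
  C                0          0
  E       5.7450e-06      1.846
  solve Keq expr → x = 0; check Q = 3.2130e+05
Then add 0.0209 M of B.
Step 3:
                   B          E
  I          0.02091      1.846
  C          -0.0209     0.0209
  E       5.8101e-06      1.867
  solve Keq expr → x = 0.0209; check Q = 3.2130e+05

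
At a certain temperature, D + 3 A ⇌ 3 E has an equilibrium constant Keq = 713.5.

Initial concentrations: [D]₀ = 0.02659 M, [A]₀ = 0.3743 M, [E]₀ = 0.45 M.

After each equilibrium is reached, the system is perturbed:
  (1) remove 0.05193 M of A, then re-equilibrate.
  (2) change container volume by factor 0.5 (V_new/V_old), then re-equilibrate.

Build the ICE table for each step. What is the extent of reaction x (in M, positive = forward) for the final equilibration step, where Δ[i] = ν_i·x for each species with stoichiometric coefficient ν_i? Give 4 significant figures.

x = 0.007204 M

Q₀ = 65.35 vs Keq = 713.5 ⇒ Q<K, forward
Step 1:
                   D          A          E
  Initial    0.02659     0.3743       0.45
  Change    -0.02047   -0.06141    0.06141
  Equil      0.00612     0.3129     0.5114
  solve Keq expr → x = 0.02047; check Q = 713.5
Then remove 0.05193 M of A.
Step 2:
                   D          A          E
  Initial    0.00612      0.261     0.5114
  Change    0.002941   0.008824  -0.008824
  Equil     0.009061     0.2698     0.5026
  solve Keq expr → x = -0.002941; check Q = 713.5
Then change container volume by factor 0.5 (V_new/V_old).
Step 3:
                   D          A          E
  Initial    0.01812     0.5396      1.005
  Change   -0.007204   -0.02161    0.02161
  Equil      0.01092      0.518      1.027
  solve Keq expr → x = 0.007204; check Q = 713.5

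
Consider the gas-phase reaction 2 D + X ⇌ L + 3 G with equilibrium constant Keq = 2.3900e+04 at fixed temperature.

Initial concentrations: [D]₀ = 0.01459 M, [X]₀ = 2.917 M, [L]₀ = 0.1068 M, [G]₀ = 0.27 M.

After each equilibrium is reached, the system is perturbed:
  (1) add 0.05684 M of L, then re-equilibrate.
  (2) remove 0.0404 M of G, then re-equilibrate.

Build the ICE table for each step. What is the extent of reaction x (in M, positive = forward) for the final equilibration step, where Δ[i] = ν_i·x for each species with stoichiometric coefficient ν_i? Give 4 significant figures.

Q₀ = 3.385 vs Keq = 2.3900e+04 ⇒ Q<K, forward
Step 1:
                    D           X           L           G
  Initial     0.01459       2.917      0.1068        0.27
  Change     -0.01439   -0.007194    0.007194     0.02158
  Equil    2.0158e-04        2.91       0.114      0.2916
  solve Keq expr → x = 0.007194; check Q = 2.3900e+04
Then add 0.05684 M of L.
Step 2:
                    D           X           L           G
  Initial  2.0158e-04        2.91      0.1708      0.2916
  Change   4.5088e-05  2.2544e-05 -2.2544e-05 -6.7632e-05
  Equil    2.4667e-04        2.91      0.1708      0.2915
  solve Keq expr → x = -2.2544e-05; check Q = 2.3900e+04
Then remove 0.0404 M of G.
Step 3:
                    D           X           L           G
  Initial  2.4667e-04        2.91      0.1708      0.2511
  Change  -4.9356e-05 -2.4678e-05  2.4678e-05  7.4033e-05
  Equil    1.9732e-04        2.91      0.1708      0.2512
  solve Keq expr → x = 2.4678e-05; check Q = 2.3900e+04

x = 2.4678e-05 M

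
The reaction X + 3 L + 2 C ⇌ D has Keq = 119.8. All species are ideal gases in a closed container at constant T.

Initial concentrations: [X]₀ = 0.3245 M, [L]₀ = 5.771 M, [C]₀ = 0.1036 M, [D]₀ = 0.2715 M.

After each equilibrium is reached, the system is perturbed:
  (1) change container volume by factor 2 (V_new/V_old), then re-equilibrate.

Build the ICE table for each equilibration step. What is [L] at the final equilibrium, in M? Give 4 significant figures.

Q₀ = 0.4056 vs Keq = 119.8 ⇒ Q<K, forward
Step 1:
                   X          L          C          D
  init        0.3245      5.771     0.1036     0.2715
  Δ         -0.04812    -0.1444   -0.09624    0.04812
  eq          0.2764      5.627   0.007361     0.3196
  solve Keq expr → x = 0.04812; check Q = 119.8
Then change container volume by factor 2 (V_new/V_old).
Step 2:
                   X          L          C          D
  init        0.1382      2.813   0.003681     0.1598
  Δ         0.007907    0.02372    0.01581  -0.007907
  eq          0.1461      2.837     0.0195     0.1519
  solve Keq expr → x = -0.007907; check Q = 119.8

[L]_eq = 2.837 M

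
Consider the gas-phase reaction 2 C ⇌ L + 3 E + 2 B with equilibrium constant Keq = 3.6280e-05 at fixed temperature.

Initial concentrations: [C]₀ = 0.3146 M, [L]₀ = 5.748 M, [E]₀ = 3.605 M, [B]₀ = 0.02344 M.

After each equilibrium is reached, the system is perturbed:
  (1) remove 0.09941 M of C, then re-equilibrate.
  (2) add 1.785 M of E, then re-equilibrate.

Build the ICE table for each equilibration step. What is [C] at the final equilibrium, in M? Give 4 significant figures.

[C]_eq = 0.2386 M

Q₀ = 1.495 vs Keq = 3.6280e-05 ⇒ Q>K, reverse
Step 1:
                  C         L         E         B
  I          0.3146     5.748     3.605   0.02344
  C         0.02331  -0.01166  -0.03497  -0.02331
  E          0.3379     5.736      3.57 1.2598e-04
  solve Keq expr → x = -0.01166; check Q = 3.6280e-05
Then remove 0.09941 M of C.
Step 2:
                  C         L         E         B
  I          0.2385     5.736      3.57 1.2598e-04
  C       3.7047e-05 -1.8523e-05 -5.5570e-05 -3.7047e-05
  E          0.2385     5.736      3.57 8.8937e-05
  solve Keq expr → x = -1.8523e-05; check Q = 3.6280e-05
Then add 1.785 M of E.
Step 3:
                  C         L         E         B
  I          0.2385     5.736     5.355 8.8937e-05
  C       4.0517e-05 -2.0258e-05 -6.0775e-05 -4.0517e-05
  E          0.2386     5.736     5.355 4.8420e-05
  solve Keq expr → x = -2.0258e-05; check Q = 3.6280e-05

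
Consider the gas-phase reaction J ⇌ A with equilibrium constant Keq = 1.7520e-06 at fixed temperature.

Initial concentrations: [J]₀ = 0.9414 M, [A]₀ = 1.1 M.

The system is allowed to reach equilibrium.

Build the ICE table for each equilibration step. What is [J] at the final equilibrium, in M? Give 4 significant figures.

[J]_eq = 2.041 M

Q₀ = 1.168 vs Keq = 1.7520e-06 ⇒ Q>K, reverse
Step 1:
                  J         A
  I          0.9414       1.1
  C             1.1      -1.1
  E           2.041 3.5765e-06
  solve Keq expr → x = -1.1; check Q = 1.7520e-06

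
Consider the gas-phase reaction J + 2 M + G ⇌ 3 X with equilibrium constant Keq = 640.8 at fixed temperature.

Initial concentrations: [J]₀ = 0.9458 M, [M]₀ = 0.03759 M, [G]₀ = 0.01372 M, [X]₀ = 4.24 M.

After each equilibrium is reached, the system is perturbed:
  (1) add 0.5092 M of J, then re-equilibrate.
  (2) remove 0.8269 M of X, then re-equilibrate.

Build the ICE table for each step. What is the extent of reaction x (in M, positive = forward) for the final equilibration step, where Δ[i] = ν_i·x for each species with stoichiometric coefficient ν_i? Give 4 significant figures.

Q₀ = 4.1572e+06 vs Keq = 640.8 ⇒ Q>K, reverse
Step 1:
                   J          M          G          X
  Initial     0.9458    0.03759    0.01372       4.24
  Change       0.229     0.4579      0.229    -0.6869
  Equil        1.175     0.4955     0.2427      3.553
  solve Keq expr → x = -0.229; check Q = 640.8
Then add 0.5092 M of J.
Step 2:
                   J          M          G          X
  Initial      1.684     0.4955     0.2427      3.553
  Change    -0.02265    -0.0453   -0.02265    0.06795
  Equil        1.661     0.4502       0.22      3.621
  solve Keq expr → x = 0.02265; check Q = 640.8
Then remove 0.8269 M of X.
Step 3:
                   J          M          G          X
  Initial      1.661     0.4502       0.22      2.794
  Change    -0.04175    -0.0835   -0.04175     0.1253
  Equil         1.62     0.3667     0.1783      2.919
  solve Keq expr → x = 0.04175; check Q = 640.8

x = 0.04175 M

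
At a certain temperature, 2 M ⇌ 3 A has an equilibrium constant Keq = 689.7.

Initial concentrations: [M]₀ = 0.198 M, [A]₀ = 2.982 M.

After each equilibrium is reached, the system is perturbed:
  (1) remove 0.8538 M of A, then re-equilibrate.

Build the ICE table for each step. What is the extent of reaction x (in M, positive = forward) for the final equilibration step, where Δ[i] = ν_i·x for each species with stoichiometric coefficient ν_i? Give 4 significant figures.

x = 0.03457 M

Q₀ = 676.4 vs Keq = 689.7 ⇒ Q<K, forward
Step 1:
                    M           A
  init          0.198       2.982
  Δ         -0.001673     0.00251
  eq           0.1963       2.985
  solve Keq expr → x = 8.3664e-04; check Q = 689.7
Then remove 0.8538 M of A.
Step 2:
                    M           A
  init         0.1963       2.131
  Δ          -0.06915      0.1037
  eq           0.1272       2.234
  solve Keq expr → x = 0.03457; check Q = 689.7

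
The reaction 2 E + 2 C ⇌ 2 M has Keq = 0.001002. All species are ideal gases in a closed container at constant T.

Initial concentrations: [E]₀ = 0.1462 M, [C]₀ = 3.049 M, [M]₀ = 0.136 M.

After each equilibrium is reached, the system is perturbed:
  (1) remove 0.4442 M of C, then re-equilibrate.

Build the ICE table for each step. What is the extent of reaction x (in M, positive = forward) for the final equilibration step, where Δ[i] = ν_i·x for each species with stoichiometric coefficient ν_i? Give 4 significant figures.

x = -0.001648 M

Q₀ = 0.09308 vs Keq = 0.001002 ⇒ Q>K, reverse
Step 1:
                    E           C           M
  Initial      0.1462       3.049       0.136
  Change       0.1103      0.1103     -0.1103
  Equil        0.2565       3.159     0.02566
  solve Keq expr → x = -0.05517; check Q = 0.001002
Then remove 0.4442 M of C.
Step 2:
                    E           C           M
  Initial      0.2565       2.715     0.02566
  Change     0.003297    0.003297   -0.003297
  Equil        0.2598       2.718     0.02236
  solve Keq expr → x = -0.001648; check Q = 0.001002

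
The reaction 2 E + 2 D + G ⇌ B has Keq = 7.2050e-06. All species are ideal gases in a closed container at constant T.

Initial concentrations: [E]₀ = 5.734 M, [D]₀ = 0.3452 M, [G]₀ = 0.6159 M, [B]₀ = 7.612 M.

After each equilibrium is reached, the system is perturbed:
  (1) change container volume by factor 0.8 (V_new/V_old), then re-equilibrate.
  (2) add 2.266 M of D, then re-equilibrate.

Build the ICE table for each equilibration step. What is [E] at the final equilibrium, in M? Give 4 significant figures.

[E]_eq = 18.96 M

Q₀ = 3.155 vs Keq = 7.2050e-06 ⇒ Q>K, reverse
Step 1:
                    E           D           G           B
  init          5.734      0.3452      0.6159       7.612
  Δ             11.46       11.46       5.729      -5.729
  eq            17.19        11.8       6.345       1.883
  solve Keq expr → x = -5.729; check Q = 7.2050e-06
Then change container volume by factor 0.8 (V_new/V_old).
Step 2:
                    E           D           G           B
  init          21.49       14.75       7.931       2.353
  Δ            -1.827      -1.827     -0.9137      0.9137
  eq            19.66       12.93       7.018       3.267
  solve Keq expr → x = 0.9137; check Q = 7.2050e-06
Then add 2.266 M of D.
Step 3:
                    E           D           G           B
  init          19.66       15.19       7.018       3.267
  Δ           -0.7071     -0.7071     -0.3536      0.3536
  eq            18.96       14.49       6.664       3.621
  solve Keq expr → x = 0.3536; check Q = 7.2050e-06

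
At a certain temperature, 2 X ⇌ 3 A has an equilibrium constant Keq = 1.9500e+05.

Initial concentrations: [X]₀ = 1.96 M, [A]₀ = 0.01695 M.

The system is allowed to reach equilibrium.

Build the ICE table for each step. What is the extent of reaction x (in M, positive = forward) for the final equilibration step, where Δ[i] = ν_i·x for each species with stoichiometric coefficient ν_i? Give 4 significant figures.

Q₀ = 1.2676e-06 vs Keq = 1.9500e+05 ⇒ Q<K, forward
Step 1:
                  X         A
  I            1.96   0.01695
  C          -1.949     2.923
  E         0.01141      2.94
  solve Keq expr → x = 0.9743; check Q = 1.9500e+05

x = 0.9743 M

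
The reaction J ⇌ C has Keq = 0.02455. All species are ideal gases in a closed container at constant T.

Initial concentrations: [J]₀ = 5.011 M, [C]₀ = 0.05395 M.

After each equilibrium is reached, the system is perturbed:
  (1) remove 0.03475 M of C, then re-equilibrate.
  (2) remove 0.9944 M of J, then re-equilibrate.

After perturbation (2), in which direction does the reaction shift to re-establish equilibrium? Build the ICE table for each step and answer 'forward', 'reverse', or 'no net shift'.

Direction: reverse

Q₀ = 0.01077 vs Keq = 0.02455 ⇒ Q<K, forward
Step 1:
                   J          C
  Initial      5.011    0.05395
  Change    -0.06742    0.06742
  Equil        4.944     0.1214
  solve Keq expr → x = 0.06742; check Q = 0.02455
Then remove 0.03475 M of C.
Step 2:
                   J          C
  Initial      4.944    0.08662
  Change    -0.03392    0.03392
  Equil         4.91     0.1205
  solve Keq expr → x = 0.03392; check Q = 0.02455
Then remove 0.9944 M of J.
Step 3:
                   J          C
  Initial      3.915     0.1205
  Change     0.02383   -0.02383
  Equil        3.939     0.0967
  solve Keq expr → x = -0.02383; check Q = 0.02455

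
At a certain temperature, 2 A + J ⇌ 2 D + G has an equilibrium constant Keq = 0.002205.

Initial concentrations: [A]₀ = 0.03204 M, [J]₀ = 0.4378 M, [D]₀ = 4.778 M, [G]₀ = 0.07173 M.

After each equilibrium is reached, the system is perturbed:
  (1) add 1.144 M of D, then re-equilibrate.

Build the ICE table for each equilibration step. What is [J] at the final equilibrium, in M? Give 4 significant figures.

Q₀ = 3644 vs Keq = 0.002205 ⇒ Q>K, reverse
Step 1:
                  A         J         D         G
  I         0.03204    0.4378     4.778   0.07173
  C          0.1435   0.07173   -0.1435  -0.07173
  E          0.1755    0.5095     4.635 1.6110e-06
  solve Keq expr → x = -0.07173; check Q = 0.002205
Then add 1.144 M of D.
Step 2:
                  A         J         D         G
  I          0.1755    0.5095     5.779 1.6110e-06
  C       1.1494e-06 5.7472e-07 -1.1494e-06 -5.7472e-07
  E          0.1755    0.5095     5.779 1.0363e-06
  solve Keq expr → x = -5.7472e-07; check Q = 0.002205

[J]_eq = 0.5095 M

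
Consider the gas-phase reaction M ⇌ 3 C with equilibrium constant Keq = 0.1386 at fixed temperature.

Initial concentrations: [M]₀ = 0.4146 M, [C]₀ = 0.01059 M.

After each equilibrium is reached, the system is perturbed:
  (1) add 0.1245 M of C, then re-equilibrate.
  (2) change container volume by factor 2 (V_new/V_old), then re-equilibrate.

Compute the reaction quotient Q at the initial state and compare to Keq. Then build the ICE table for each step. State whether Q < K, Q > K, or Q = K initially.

Q₀ = 2.8646e-06 vs Keq = 0.1386 ⇒ Q<K, forward
Step 1:
                   M          C
  Initial     0.4146    0.01059
  Change     -0.1123     0.3368
  Equil       0.3023     0.3473
  solve Keq expr → x = 0.1123; check Q = 0.1386
Then add 0.1245 M of C.
Step 2:
                   M          C
  Initial     0.3023     0.4718
  Change     0.03696    -0.1109
  Equil       0.3393      0.361
  solve Keq expr → x = -0.03696; check Q = 0.1386
Then change container volume by factor 2 (V_new/V_old).
Step 3:
                   M          C
  Initial     0.1697     0.1805
  Change    -0.02946    0.08837
  Equil       0.1402     0.2688
  solve Keq expr → x = 0.02946; check Q = 0.1386

Q₀ = 2.8646e-06; Q < K (proceeds forward)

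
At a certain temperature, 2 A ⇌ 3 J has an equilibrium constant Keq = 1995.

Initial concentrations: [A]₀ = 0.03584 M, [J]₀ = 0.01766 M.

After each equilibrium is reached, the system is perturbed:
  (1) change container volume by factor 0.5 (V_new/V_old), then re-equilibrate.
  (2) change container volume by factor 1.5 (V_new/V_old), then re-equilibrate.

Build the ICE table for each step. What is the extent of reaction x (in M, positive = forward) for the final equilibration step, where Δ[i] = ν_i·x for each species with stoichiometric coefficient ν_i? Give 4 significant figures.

Q₀ = 0.004288 vs Keq = 1995 ⇒ Q<K, forward
Step 1:
                    A           J
  init        0.03584     0.01766
  Δ          -0.03542     0.05313
  eq       4.2166e-04     0.07079
  solve Keq expr → x = 0.01771; check Q = 1995
Then change container volume by factor 0.5 (V_new/V_old).
Step 2:
                    A           J
  init     8.4332e-04      0.1416
  Δ        3.4282e-04 -5.1424e-04
  eq         0.001186      0.1411
  solve Keq expr → x = -1.7141e-04; check Q = 1995
Then change container volume by factor 1.5 (V_new/V_old).
Step 3:
                    A           J
  init     7.9076e-04     0.09404
  Δ       -1.4290e-04  2.1435e-04
  eq       6.4786e-04     0.09425
  solve Keq expr → x = 7.1450e-05; check Q = 1995

x = 7.1450e-05 M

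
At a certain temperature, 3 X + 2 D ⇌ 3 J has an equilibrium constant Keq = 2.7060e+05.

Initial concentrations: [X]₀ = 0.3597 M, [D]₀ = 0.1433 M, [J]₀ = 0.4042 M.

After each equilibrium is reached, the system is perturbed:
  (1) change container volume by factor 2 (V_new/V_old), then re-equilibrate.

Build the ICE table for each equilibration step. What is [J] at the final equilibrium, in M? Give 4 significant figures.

Q₀ = 69.1 vs Keq = 2.7060e+05 ⇒ Q<K, forward
Step 1:
                   X          D          J
  init        0.3597     0.1433     0.4042
  Δ           -0.195      -0.13      0.195
  eq          0.1647    0.01333     0.5992
  solve Keq expr → x = 0.06498; check Q = 2.7060e+05
Then change container volume by factor 2 (V_new/V_old).
Step 2:
                   X          D          J
  init       0.08237   0.006666     0.2996
  Δ         0.007058   0.004705  -0.007058
  eq         0.08943    0.01137     0.2925
  solve Keq expr → x = -0.002353; check Q = 2.7060e+05

[J]_eq = 0.2925 M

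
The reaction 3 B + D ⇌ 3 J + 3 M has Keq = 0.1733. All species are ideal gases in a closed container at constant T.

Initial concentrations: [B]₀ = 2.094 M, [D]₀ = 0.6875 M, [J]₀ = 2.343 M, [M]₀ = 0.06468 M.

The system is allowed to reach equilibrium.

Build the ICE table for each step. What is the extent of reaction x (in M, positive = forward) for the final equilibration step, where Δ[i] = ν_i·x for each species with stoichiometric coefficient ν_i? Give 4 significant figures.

x = 0.08832 M

Q₀ = 5.5135e-04 vs Keq = 0.1733 ⇒ Q<K, forward
Step 1:
                    B           D           J           M
  I             2.094      0.6875       2.343     0.06468
  C            -0.265    -0.08832       0.265       0.265
  E             1.829      0.5992       2.608      0.3296
  solve Keq expr → x = 0.08832; check Q = 0.1733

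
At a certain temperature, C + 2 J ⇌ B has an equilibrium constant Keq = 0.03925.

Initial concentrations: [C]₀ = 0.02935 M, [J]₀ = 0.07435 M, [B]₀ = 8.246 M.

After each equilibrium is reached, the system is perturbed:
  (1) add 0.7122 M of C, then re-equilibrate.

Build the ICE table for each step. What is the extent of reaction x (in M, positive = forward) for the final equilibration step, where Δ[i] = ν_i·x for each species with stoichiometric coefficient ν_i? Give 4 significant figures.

Q₀ = 5.0825e+04 vs Keq = 0.03925 ⇒ Q>K, reverse
Step 1:
                  C         J         B
  I         0.02935   0.07435     8.246
  C           3.154     6.309    -3.154
  E           3.184     6.383     5.092
  solve Keq expr → x = -3.154; check Q = 0.03925
Then add 0.7122 M of C.
Step 2:
                  C         J         B
  I           3.896     6.383     5.092
  C         -0.1833   -0.3666    0.1833
  E           3.713     6.017     5.275
  solve Keq expr → x = 0.1833; check Q = 0.03925

x = 0.1833 M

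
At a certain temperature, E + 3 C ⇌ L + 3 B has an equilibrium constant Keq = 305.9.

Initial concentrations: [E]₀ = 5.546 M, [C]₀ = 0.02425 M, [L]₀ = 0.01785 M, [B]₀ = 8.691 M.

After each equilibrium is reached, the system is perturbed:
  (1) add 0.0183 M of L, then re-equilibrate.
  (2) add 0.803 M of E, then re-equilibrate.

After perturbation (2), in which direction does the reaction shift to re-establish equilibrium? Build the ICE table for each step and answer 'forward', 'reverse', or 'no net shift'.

Direction: forward

Q₀ = 1.4816e+05 vs Keq = 305.9 ⇒ Q>K, reverse
Step 1:
                    E           C           L           B
  init          5.546     0.02425     0.01785       8.691
  Δ           0.01676     0.05027    -0.01676    -0.05027
  eq            5.563     0.07452    0.001092       8.641
  solve Keq expr → x = -0.01676; check Q = 305.9
Then add 0.0183 M of L.
Step 2:
                    E           C           L           B
  init          5.563     0.07452     0.01939       8.641
  Δ           0.01486     0.04457    -0.01486    -0.04457
  eq            5.578      0.1191    0.004537       8.596
  solve Keq expr → x = -0.01486; check Q = 305.9
Then add 0.803 M of E.
Step 3:
                    E           C           L           B
  init          6.381      0.1191    0.004537       8.596
  Δ       -4.6866e-04   -0.001406  4.6866e-04    0.001406
  eq             6.38      0.1177    0.005005       8.598
  solve Keq expr → x = 4.6866e-04; check Q = 305.9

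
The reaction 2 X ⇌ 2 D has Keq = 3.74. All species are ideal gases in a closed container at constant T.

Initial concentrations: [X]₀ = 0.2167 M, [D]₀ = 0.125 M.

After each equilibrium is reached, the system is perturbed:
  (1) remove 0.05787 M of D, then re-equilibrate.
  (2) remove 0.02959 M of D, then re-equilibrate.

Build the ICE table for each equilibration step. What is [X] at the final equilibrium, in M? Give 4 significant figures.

[X]_eq = 0.08666 M

Q₀ = 0.3327 vs Keq = 3.74 ⇒ Q<K, forward
Step 1:
                    X           D
  Initial      0.2167       0.125
  Change      -0.1002      0.1002
  Equil        0.1165      0.2252
  solve Keq expr → x = 0.05012; check Q = 3.74
Then remove 0.05787 M of D.
Step 2:
                    X           D
  Initial      0.1165      0.1674
  Change     -0.01972     0.01972
  Equil       0.09674      0.1871
  solve Keq expr → x = 0.009862; check Q = 3.74
Then remove 0.02959 M of D.
Step 3:
                    X           D
  Initial     0.09674      0.1575
  Change     -0.01009     0.01009
  Equil       0.08666      0.1676
  solve Keq expr → x = 0.005043; check Q = 3.74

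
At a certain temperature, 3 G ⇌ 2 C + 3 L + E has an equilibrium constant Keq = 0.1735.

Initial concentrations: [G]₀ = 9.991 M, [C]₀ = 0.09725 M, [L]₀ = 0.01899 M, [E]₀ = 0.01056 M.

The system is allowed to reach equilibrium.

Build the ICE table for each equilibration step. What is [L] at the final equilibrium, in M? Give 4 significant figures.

Q₀ = 6.8579e-13 vs Keq = 0.1735 ⇒ Q<K, forward
Step 1:
                    G           C           L           E
  Initial       9.991     0.09725     0.01899     0.01056
  Change       -2.708       1.805       2.708      0.9026
  Equil         7.283       1.903       2.727      0.9132
  solve Keq expr → x = 0.9026; check Q = 0.1735

[L]_eq = 2.727 M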